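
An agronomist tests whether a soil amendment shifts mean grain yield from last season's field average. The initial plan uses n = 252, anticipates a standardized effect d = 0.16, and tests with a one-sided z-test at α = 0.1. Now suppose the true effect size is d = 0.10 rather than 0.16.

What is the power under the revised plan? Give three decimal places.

With d = 0.10: δ = d·√n = 0.10 × √252 = 1.5875. Critical value z_{0.1} = 1.282.
Revised power = Φ(δ − 1.282) = Φ(0.306) = 0.6202.

Power ≈ 0.620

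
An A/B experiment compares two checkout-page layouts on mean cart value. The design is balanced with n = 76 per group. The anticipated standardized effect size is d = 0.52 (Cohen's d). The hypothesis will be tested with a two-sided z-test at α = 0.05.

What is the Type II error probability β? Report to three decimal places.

Noncentrality parameter: δ = d·√(n/2) = 0.52 × √(76/2) = 3.2055
Critical value for a two-sided test at α = 0.05: z_{α/2} = 1.960.
Power = Φ(δ − 1.960) + Φ(−δ − 1.960) = Φ(1.246) + Φ(-5.165) = 0.8935 + 0.0000 = 0.8935.
Type II error: β = 1 − power = 1 − 0.8935 = 0.1065.

β ≈ 0.106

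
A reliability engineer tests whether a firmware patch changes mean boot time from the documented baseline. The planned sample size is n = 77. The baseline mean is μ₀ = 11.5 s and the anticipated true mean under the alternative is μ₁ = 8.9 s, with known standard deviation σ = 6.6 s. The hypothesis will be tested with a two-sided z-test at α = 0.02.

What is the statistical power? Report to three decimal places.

Standardized effect: d = |μ₁ − μ₀| / σ = |8.9 − 11.5| / 6.6 = 0.3939
Noncentrality parameter: δ = d·√n = 0.3939 × √77 = 3.4568
Two-sided α = 0.02 → critical value z_{0.01} = 2.326.
Power = Φ(δ − 2.326) + Φ(−δ − 2.326) = Φ(1.130) + Φ(-5.783) = 0.8709 + 0.0000 = 0.8709.

Power ≈ 0.871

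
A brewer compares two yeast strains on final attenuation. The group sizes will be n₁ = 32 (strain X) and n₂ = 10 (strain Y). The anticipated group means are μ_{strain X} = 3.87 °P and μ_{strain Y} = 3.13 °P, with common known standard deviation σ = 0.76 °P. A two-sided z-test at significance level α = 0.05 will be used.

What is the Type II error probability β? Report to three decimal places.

β ≈ 0.233

Standardized effect: d = |μ_{strain X} − μ_{strain Y}| / σ = |3.87 − 3.13| / 0.76 = 0.9737
Noncentrality parameter: δ = d / √(1/n₁ + 1/n₂) = 0.9737 / √(1/32 + 1/10) = 2.6876
Two-sided α = 0.05 → critical value z_{0.025} = 1.960.
Power = Φ(δ − 1.960) + Φ(−δ − 1.960) = Φ(0.728) + Φ(-4.648) = 0.7666 + 0.0000 = 0.7666.
Type II error: β = 1 − power = 1 − 0.7666 = 0.2334.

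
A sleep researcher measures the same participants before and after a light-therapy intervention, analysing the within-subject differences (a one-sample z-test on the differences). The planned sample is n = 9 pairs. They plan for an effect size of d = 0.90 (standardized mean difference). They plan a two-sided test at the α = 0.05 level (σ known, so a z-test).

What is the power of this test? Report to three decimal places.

Power ≈ 0.770

Noncentrality parameter: λ = d·√n = 0.90 × √9 = 2.7000
Two-sided α = 0.05 → critical value z_{0.025} = 1.960.
Power = Φ(λ − 1.960) + Φ(−λ − 1.960) = Φ(0.740) + Φ(-4.660) = 0.7704 + 0.0000 = 0.7704.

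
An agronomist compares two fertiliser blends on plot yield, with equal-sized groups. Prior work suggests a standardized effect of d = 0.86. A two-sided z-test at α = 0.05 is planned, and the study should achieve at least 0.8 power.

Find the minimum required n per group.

Set Φ(δ − 1.960) = 0.8; then δ − 1.960 = Φ⁻¹(0.8) = 0.842, giving δ = 2.802.
(For δ > 0 the lower-tail rejection region contributes negligibly to power, so the one-term inversion is standard.)
δ = d·√(n/2) ⇒ n = 2(δ/d)² = 2 × (2.802 / 0.86)² = 21.22.
Round up to the next whole unit.

n = 22 per group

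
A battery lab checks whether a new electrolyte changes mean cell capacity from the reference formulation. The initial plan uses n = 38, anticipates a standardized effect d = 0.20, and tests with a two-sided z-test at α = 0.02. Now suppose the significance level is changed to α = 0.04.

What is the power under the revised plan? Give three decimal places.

δ = d·√n = 0.20 × √38 = 1.2329 (unchanged). New critical value: z_{0.02} = 2.054.
Revised power = Φ(δ − 2.054) + Φ(−δ − 2.054) = Φ(-0.821) + Φ(-3.287) = 0.2059 + 0.0005 = 0.2064.

Power ≈ 0.206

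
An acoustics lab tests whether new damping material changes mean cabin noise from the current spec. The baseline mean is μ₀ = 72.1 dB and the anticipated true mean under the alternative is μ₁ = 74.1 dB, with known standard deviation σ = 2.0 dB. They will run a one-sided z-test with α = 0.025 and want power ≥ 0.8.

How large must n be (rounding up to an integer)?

Standardized effect: d = |μ₁ − μ₀| / σ = |74.1 − 72.1| / 2.0 = 1.0000
For power 0.8 need Φ(δ − z_{0.025}) = 0.8, so δ = z_{0.025} + z_{0.20} = 1.960 + 0.842 = 2.802.
δ = d·√n ⇒ n = (δ/d)² = (2.802 / 1.0000)² = 7.85.
Rounding up, n = 8.

n = 8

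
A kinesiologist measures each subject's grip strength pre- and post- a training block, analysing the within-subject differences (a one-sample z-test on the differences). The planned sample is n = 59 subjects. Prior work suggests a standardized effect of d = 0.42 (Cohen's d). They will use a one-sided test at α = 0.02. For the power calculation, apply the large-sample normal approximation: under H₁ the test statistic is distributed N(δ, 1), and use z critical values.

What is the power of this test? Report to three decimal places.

Power ≈ 0.879

Noncentrality parameter: δ = d·√n = 0.42 × √59 = 3.2261
One-sided α = 0.02 → critical value z_{0.02} = 2.054.
Power = P(Z > 2.054 − δ) = Φ(1.172) = 0.8795.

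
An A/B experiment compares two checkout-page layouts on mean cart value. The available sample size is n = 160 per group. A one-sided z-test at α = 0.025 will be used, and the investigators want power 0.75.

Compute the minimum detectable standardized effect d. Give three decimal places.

d ≈ 0.295

Required noncentrality: δ = z_{0.025} + z_{0.25} = 1.960 + 0.674 = 2.634.
δ = d·√(n/2) ⇒ d = δ/√(n/2) = 2.634/√(160/2) = 0.2945.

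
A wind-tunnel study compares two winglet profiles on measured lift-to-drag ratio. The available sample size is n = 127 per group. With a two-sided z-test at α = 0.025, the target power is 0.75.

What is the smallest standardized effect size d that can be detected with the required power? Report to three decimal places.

d ≈ 0.366

Required noncentrality: δ = z_{0.0125} + z_{0.25} = 2.241 + 0.674 = 2.916.
(The second rejection-region term Φ(−δ − z_{α/2}) is negligible and dropped.)
δ = d·√(n/2) ⇒ d = δ/√(n/2) = 2.916/√(127/2) = 0.3659.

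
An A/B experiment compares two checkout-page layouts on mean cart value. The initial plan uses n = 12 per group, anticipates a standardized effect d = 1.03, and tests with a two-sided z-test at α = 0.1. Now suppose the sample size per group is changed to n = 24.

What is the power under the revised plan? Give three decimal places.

With n = 24 per group: δ = d·√(n/2) = 1.03 × √(24/2) = 3.5680. Critical value z_{0.05} = 1.645.
Revised power = Φ(δ − 1.645) + Φ(−δ − 1.645) = Φ(1.923) + Φ(-5.213) = 0.9728 + 0.0000 = 0.9728.

Power ≈ 0.973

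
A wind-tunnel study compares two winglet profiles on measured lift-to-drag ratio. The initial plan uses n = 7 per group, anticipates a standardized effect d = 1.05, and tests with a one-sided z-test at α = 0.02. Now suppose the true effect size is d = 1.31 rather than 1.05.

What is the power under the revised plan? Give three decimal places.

Power ≈ 0.654

With d = 1.31: δ = d·√(n/2) = 1.31 × √(7/2) = 2.4508. Critical value z_{0.02} = 2.054.
Revised power = P(Z > 2.054 − δ) = Φ(0.397) = 0.6543.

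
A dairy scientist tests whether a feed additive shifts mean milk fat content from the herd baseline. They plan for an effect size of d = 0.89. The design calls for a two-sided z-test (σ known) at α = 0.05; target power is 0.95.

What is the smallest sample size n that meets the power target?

For power 0.95 need Φ(δ − z_{0.025}) = 0.95, so δ = z_{0.025} + z_{0.05} = 1.960 + 1.645 = 3.605.
(Ignoring the negligible lower-tail rejection probability gives the usual closed-form inversion.)
δ = d·√n ⇒ n = (δ/d)² = (3.605 / 0.89)² = 16.41.
Round up to the next whole unit.

n = 17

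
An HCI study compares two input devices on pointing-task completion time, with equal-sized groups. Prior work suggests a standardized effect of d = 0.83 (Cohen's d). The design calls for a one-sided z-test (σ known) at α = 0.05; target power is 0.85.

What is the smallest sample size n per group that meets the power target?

For power 0.85 need Φ(δ − z_{0.05}) = 0.85, so δ = z_{0.05} + z_{0.15} = 1.645 + 1.036 = 2.681.
δ = d·√(n/2) ⇒ n = 2(δ/d)² = 2 × (2.681 / 0.83)² = 20.87.
Round up to the next whole unit.

n = 21 per group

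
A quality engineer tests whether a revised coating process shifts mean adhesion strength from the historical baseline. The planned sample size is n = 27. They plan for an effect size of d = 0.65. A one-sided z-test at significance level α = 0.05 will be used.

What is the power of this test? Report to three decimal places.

Power ≈ 0.958

Noncentrality parameter: λ = d·√n = 0.65 × √27 = 3.3775
Critical value for a one-sided test at α = 0.05: z_α = 1.645.
Power = P(Z > 1.645 − λ) = Φ(1.733) = 0.9584.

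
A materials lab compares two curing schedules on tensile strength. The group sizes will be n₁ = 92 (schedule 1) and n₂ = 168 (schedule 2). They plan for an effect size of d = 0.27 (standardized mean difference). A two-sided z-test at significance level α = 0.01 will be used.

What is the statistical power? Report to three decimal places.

Noncentrality parameter: δ = d / √(1/n₁ + 1/n₂) = 0.27 / √(1/92 + 1/168) = 2.0817
Critical value for a two-sided test at α = 0.01: z_{α/2} = 2.576.
Power = Φ(δ − 2.576) + Φ(−δ − 2.576) = Φ(-0.494) + Φ(-4.658) = 0.3106 + 0.0000 = 0.3106.

Power ≈ 0.311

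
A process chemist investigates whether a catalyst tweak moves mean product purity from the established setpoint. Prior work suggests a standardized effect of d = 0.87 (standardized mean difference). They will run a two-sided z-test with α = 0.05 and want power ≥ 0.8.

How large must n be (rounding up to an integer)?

For power 0.8 need Φ(δ − z_{0.025}) = 0.8, so δ = z_{0.025} + z_{0.20} = 1.960 + 0.842 = 2.802.
(The Φ(−δ − z_{α/2}) term is vanishingly small for δ > 0 and is dropped in the standard sample-size formula.)
δ = d·√n ⇒ n = (δ/d)² = (2.802 / 0.87)² = 10.37.
Round up to the next whole unit.

n = 11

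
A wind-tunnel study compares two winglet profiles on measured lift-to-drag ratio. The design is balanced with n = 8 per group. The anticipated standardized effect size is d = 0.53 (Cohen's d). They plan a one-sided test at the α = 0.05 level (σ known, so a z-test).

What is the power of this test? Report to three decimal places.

Noncentrality parameter: δ = d·√(n/2) = 0.53 × √(8/2) = 1.0600
One-sided α = 0.05 → critical value z_{0.05} = 1.645.
Power = P(Z > 1.645 − δ) = Φ(-0.585) = 0.2793.

Power ≈ 0.279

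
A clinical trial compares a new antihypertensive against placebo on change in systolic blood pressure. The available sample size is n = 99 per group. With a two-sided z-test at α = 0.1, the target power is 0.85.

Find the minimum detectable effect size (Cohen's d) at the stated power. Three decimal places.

d ≈ 0.381

Need Φ(δ − 1.645) = 0.85, so δ = 1.645 + 1.036 = 2.681.
(The second rejection-region term Φ(−δ − z_{α/2}) is negligible and dropped.)
δ = d·√(n/2) ⇒ d = δ/√(n/2) = 2.681/√(99/2) = 0.3811.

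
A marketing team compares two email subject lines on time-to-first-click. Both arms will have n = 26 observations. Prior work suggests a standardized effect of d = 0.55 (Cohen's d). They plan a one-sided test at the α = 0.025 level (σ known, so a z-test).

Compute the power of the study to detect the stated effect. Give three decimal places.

Noncentrality parameter: δ = d·√(n/2) = 0.55 × √(26/2) = 1.9831
Critical value for a one-sided test at α = 0.025: z_α = 1.960.
Power = P(Z > 1.960 − δ) = Φ(0.023) = 0.5092.

Power ≈ 0.509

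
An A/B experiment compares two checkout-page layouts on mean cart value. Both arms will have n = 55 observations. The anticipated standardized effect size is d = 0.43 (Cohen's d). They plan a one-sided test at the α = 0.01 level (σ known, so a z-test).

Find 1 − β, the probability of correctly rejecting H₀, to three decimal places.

Noncentrality parameter: δ = d·√(n/2) = 0.43 × √(55/2) = 2.2549
Critical value for a one-sided test at α = 0.01: z_α = 2.326.
Power = P(Z > 2.326 − δ) = Φ(-0.071) = 0.4715.

Power ≈ 0.472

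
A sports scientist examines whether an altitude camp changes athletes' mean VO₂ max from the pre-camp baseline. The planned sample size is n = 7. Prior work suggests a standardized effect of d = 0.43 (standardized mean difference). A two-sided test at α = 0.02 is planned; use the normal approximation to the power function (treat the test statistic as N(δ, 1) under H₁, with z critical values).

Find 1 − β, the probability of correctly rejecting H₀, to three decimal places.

Power ≈ 0.118

Noncentrality parameter: δ = d·√n = 0.43 × √7 = 1.1377
Critical value for a two-sided test at α = 0.02: z_{α/2} = 2.326.
Power = Φ(δ − 2.326) + Φ(−δ − 2.326) = Φ(-1.189) + Φ(-3.464) = 0.1173 + 0.0003 = 0.1175.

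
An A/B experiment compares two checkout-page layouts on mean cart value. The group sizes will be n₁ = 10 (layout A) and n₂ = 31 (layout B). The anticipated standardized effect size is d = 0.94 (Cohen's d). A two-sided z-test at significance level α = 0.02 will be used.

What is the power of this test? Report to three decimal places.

Power ≈ 0.602

Noncentrality parameter: δ = d / √(1/n₁ + 1/n₂) = 0.94 / √(1/10 + 1/31) = 2.5847
Critical value for a two-sided test at α = 0.02: z_{α/2} = 2.326.
Power = Φ(δ − 2.326) + Φ(−δ − 2.326) = Φ(0.258) + Φ(-4.911) = 0.6019 + 0.0000 = 0.6019.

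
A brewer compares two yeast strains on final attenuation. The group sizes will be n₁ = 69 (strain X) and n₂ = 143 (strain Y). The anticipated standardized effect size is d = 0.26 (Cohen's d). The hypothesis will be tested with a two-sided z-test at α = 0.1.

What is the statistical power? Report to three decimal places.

Noncentrality parameter: δ = d / √(1/n₁ + 1/n₂) = 0.26 / √(1/69 + 1/143) = 1.7738
Two-sided α = 0.1 → critical value z_{0.05} = 1.645.
Power = Φ(δ − 1.645) + Φ(−δ − 1.645) = Φ(0.129) + Φ(-3.419) = 0.5513 + 0.0003 = 0.5516.

Power ≈ 0.552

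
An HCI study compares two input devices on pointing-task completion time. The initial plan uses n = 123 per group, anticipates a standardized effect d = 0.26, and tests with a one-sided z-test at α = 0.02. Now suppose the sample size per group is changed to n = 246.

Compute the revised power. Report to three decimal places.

With n = 246 per group: δ = d·√(n/2) = 0.26 × √(246/2) = 2.8835. Critical value z_{0.02} = 2.054.
Revised power = P(Z > 2.054 − δ) = Φ(0.830) = 0.7967.

Power ≈ 0.797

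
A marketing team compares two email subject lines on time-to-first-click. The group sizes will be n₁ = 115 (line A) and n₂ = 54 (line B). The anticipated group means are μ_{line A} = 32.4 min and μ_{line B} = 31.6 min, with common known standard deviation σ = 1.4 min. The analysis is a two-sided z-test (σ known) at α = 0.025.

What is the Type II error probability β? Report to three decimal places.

β ≈ 0.111

Standardized effect: d = |μ_{line A} − μ_{line B}| / σ = |32.4 − 31.6| / 1.4 = 0.5714
Noncentrality parameter: λ = d / √(1/n₁ + 1/n₂) = 0.5714 / √(1/115 + 1/54) = 3.4639
Critical value for a two-sided test at α = 0.025: z_{α/2} = 2.241.
Power = Φ(λ − 2.241) + Φ(−λ − 2.241) = Φ(1.222) + Φ(-5.705) = 0.8892 + 0.0000 = 0.8892.
Type II error: β = 1 − power = 1 − 0.8892 = 0.1108.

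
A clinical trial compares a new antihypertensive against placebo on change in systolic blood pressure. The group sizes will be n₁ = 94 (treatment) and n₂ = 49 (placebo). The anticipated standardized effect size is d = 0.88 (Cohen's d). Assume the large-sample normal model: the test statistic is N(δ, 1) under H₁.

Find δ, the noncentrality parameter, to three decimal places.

δ ≈ 4.994

The noncentrality parameter scales effect size by the design's sample-size factor: δ = d / √(1/n₁ + 1/n₂) = 0.88 / √(1/94 + 1/49) = 4.9943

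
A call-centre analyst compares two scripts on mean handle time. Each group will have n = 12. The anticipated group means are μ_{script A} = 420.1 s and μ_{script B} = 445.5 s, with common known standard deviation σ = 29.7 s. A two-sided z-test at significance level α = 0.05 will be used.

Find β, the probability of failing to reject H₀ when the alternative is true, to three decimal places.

β ≈ 0.446

Standardized effect: d = |μ_{script A} − μ_{script B}| / σ = |420.1 − 445.5| / 29.7 = 0.8552
Noncentrality parameter: δ = d·√(n/2) = 0.8552 × √(12/2) = 2.0948
Critical value for a two-sided test at α = 0.05: z_{α/2} = 1.960.
Power = Φ(δ − 1.960) + Φ(−δ − 1.960) = Φ(0.135) + Φ(-4.055) = 0.5536 + 0.0000 = 0.5537.
Type II error: β = 1 − power = 1 − 0.5537 = 0.4463.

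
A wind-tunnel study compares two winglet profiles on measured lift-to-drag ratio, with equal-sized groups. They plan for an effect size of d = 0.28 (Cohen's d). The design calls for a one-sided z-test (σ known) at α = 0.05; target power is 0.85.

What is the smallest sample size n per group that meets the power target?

Set Φ(δ − 1.645) = 0.85; then δ − 1.645 = Φ⁻¹(0.85) = 1.036, giving δ = 2.681.
δ = d·√(n/2) ⇒ n = 2(δ/d)² = 2 × (2.681 / 0.28)² = 183.40.
Round up to the next whole unit.

n = 184 per group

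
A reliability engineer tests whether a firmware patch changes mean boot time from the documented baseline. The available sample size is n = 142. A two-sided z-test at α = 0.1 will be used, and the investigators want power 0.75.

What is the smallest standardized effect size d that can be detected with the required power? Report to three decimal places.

Required noncentrality: δ = z_{0.05} + z_{0.25} = 1.645 + 0.674 = 2.319.
(The second rejection-region term Φ(−δ − z_{α/2}) is negligible and dropped.)
δ = d·√n ⇒ d = δ/√n = 2.319/√142 = 0.1946.

d ≈ 0.195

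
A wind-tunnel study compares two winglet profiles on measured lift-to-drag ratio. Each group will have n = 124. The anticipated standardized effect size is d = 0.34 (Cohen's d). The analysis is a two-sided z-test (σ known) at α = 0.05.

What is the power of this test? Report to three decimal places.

Power ≈ 0.763

Noncentrality parameter: δ = d·√(n/2) = 0.34 × √(124/2) = 2.6772
Critical value for a two-sided test at α = 0.05: z_{α/2} = 1.960.
Power = Φ(δ − 1.960) + Φ(−δ − 1.960) = Φ(0.717) + Φ(-4.637) = 0.7634 + 0.0000 = 0.7634.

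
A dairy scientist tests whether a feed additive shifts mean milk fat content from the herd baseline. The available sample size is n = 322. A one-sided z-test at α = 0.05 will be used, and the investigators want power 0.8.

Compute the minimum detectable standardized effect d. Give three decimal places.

Required noncentrality: δ = z_{0.05} + z_{0.20} = 1.645 + 0.842 = 2.486.
δ = d·√n ⇒ d = δ/√n = 2.486/√322 = 0.1386.

d ≈ 0.139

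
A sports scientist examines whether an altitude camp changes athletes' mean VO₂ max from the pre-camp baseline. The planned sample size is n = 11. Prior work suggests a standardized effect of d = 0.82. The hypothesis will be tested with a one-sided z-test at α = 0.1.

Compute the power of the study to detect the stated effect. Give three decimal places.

Noncentrality parameter: δ = d·√n = 0.82 × √11 = 2.7196
Critical value for a one-sided test at α = 0.1: z_α = 1.282.
Power = Φ(δ − 1.282) = Φ(1.438) = 0.9248.

Power ≈ 0.925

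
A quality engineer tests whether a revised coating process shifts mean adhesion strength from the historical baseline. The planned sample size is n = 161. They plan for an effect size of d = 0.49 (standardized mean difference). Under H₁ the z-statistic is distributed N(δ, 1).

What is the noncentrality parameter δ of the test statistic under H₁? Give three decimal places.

The noncentrality parameter scales effect size by the design's sample-size factor: δ = d·√n = 0.49 × √161 = 6.2174

δ ≈ 6.217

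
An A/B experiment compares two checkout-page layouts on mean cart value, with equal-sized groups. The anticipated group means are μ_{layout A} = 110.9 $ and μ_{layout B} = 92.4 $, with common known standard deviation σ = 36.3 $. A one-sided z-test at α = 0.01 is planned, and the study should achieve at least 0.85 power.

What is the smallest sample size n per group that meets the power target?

Standardized effect: d = |μ_{layout A} − μ_{layout B}| / σ = |110.9 − 92.4| / 36.3 = 0.5096
Set Φ(δ − 2.326) = 0.85; then δ − 2.326 = Φ⁻¹(0.85) = 1.036, giving δ = 3.363.
δ = d·√(n/2) ⇒ n = 2(δ/d)² = 2 × (3.363 / 0.5096)² = 87.08.
Rounding up, n = 88 per group.

n = 88 per group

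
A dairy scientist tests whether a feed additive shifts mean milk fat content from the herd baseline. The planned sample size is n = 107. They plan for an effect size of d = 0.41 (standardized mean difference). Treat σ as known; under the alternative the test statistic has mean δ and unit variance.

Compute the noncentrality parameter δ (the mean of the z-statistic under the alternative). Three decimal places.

δ = d·√n = 0.41 × √107 = 4.2411

δ ≈ 4.241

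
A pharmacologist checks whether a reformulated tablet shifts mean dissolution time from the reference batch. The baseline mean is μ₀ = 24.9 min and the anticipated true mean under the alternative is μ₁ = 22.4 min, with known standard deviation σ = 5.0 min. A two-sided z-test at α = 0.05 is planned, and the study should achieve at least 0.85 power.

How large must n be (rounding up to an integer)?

Standardized effect: d = |μ₁ − μ₀| / σ = |22.4 − 24.9| / 5.0 = 0.5000
For power 0.85 need Φ(δ − z_{0.025}) = 0.85, so δ = z_{0.025} + z_{0.15} = 1.960 + 1.036 = 2.996.
(The Φ(−δ − z_{α/2}) term is vanishingly small for δ > 0 and is dropped in the standard sample-size formula.)
δ = d·√n ⇒ n = (δ/d)² = (2.996 / 0.5000)² = 35.91.
Round up to the next whole unit.

n = 36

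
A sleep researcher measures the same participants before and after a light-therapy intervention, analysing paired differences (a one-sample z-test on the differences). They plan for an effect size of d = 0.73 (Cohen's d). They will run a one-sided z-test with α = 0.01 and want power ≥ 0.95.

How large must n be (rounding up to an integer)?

n = 30

Set Φ(δ − 2.326) = 0.95; then δ − 2.326 = Φ⁻¹(0.95) = 1.645, giving δ = 3.971.
δ = d·√n ⇒ n = (δ/d)² = (3.971 / 0.73)² = 29.59.
Round up to the next whole unit.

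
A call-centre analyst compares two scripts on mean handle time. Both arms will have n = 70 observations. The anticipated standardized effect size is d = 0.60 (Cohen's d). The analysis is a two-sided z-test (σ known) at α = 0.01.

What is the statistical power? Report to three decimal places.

Noncentrality parameter: δ = d·√(n/2) = 0.60 × √(70/2) = 3.5496
Critical value for a two-sided test at α = 0.01: z_{α/2} = 2.576.
Power = Φ(δ − 2.576) + Φ(−δ − 2.576) = Φ(0.974) + Φ(-6.125) = 0.8349 + 0.0000 = 0.8349.

Power ≈ 0.835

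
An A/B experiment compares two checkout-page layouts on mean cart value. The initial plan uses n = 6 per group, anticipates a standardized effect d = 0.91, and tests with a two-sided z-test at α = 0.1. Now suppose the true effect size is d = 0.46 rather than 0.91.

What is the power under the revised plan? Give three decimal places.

Power ≈ 0.205

With d = 0.46: δ = d·√(n/2) = 0.46 × √(6/2) = 0.7967. Critical value z_{0.05} = 1.645.
Revised power = Φ(δ − 1.645) + Φ(−δ − 1.645) = Φ(-0.848) + Φ(-2.442) = 0.1982 + 0.0073 = 0.2055.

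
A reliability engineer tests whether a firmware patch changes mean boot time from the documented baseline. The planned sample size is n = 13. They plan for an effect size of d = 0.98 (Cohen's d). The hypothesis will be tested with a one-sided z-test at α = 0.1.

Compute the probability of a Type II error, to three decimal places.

β ≈ 0.012

Noncentrality parameter: δ = d·√n = 0.98 × √13 = 3.5334
Critical value for a one-sided test at α = 0.1: z_α = 1.282.
Power = P(Z > 1.282 − δ) = Φ(2.252) = 0.9878.
Type II error: β = 1 − power = 1 − 0.9878 = 0.0122.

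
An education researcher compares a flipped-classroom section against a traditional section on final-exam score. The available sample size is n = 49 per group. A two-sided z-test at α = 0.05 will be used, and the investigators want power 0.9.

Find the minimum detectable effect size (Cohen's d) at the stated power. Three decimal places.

d ≈ 0.655

Need Φ(δ − 1.960) = 0.9, so δ = 1.960 + 1.282 = 3.242.
(The second rejection-region term Φ(−δ − z_{α/2}) is negligible and dropped.)
δ = d·√(n/2) ⇒ d = δ/√(n/2) = 3.242/√(49/2) = 0.6549.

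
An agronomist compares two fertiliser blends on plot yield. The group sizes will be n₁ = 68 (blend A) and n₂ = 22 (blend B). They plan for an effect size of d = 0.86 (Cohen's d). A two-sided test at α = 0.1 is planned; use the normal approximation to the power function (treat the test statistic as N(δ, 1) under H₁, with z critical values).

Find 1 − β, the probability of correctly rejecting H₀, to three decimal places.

Noncentrality parameter: λ = d / √(1/n₁ + 1/n₂) = 0.86 / √(1/68 + 1/22) = 3.5063
Two-sided α = 0.1 → critical value z_{0.05} = 1.645.
Power = Φ(λ − 1.645) + Φ(−λ − 1.645) = Φ(1.861) + Φ(-5.151) = 0.9687 + 0.0000 = 0.9687.

Power ≈ 0.969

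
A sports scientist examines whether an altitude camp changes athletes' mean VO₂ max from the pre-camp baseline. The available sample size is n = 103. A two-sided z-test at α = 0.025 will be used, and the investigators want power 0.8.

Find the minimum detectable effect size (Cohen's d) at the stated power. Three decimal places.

Need Φ(δ − 2.241) = 0.8, so δ = 2.241 + 0.842 = 3.083.
(The second rejection-region term Φ(−δ − z_{α/2}) is negligible and dropped.)
δ = d·√n ⇒ d = δ/√n = 3.083/√103 = 0.3038.

d ≈ 0.304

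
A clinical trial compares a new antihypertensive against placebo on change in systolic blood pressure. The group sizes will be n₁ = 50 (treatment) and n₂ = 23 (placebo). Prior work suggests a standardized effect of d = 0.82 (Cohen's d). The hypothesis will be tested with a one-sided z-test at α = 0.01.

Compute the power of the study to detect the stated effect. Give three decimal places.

Power ≈ 0.823

Noncentrality parameter: δ = d / √(1/n₁ + 1/n₂) = 0.82 / √(1/50 + 1/23) = 3.2546
One-sided α = 0.01 → critical value z_{0.01} = 2.326.
Power = Φ(δ − 2.326) = Φ(0.928) = 0.8234.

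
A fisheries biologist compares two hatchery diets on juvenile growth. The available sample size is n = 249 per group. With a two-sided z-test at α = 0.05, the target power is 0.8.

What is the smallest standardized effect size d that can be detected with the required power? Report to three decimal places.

d ≈ 0.251

Required noncentrality: δ = z_{0.025} + z_{0.20} = 1.960 + 0.842 = 2.802.
(The second rejection-region term Φ(−δ − z_{α/2}) is negligible and dropped.)
δ = d·√(n/2) ⇒ d = δ/√(n/2) = 2.802/√(249/2) = 0.2511.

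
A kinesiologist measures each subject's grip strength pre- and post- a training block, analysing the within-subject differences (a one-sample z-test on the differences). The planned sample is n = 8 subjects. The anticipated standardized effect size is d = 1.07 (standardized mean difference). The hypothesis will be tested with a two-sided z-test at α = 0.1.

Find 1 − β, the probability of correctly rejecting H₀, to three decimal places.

Power ≈ 0.916

Noncentrality parameter: δ = d·√n = 1.07 × √8 = 3.0264
Critical value for a two-sided test at α = 0.1: z_{α/2} = 1.645.
Power = Φ(δ − 1.645) + Φ(−δ − 1.645) = Φ(1.382) + Φ(-4.671) = 0.9164 + 0.0000 = 0.9164.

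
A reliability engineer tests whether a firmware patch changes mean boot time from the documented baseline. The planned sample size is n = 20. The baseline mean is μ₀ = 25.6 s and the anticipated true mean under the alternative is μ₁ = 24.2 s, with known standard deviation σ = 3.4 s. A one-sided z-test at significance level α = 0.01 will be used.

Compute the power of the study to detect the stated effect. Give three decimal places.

Standardized effect: d = |μ₁ − μ₀| / σ = |24.2 − 25.6| / 3.4 = 0.4118
Noncentrality parameter: δ = d·√n = 0.4118 × √20 = 1.8415
One-sided α = 0.01 → critical value z_{0.01} = 2.326.
Power = P(Z > 2.326 − δ) = Φ(-0.485) = 0.3139.

Power ≈ 0.314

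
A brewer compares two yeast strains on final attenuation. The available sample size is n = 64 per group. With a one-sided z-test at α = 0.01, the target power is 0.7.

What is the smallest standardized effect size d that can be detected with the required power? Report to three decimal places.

Need Φ(δ − 2.326) = 0.7, so δ = 2.326 + 0.524 = 2.851.
δ = d·√(n/2) ⇒ d = δ/√(n/2) = 2.851/√(64/2) = 0.5039.

d ≈ 0.504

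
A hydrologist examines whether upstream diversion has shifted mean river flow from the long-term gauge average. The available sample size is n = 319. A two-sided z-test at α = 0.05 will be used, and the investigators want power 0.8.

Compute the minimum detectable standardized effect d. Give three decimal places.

Need Φ(δ − 1.960) = 0.8, so δ = 1.960 + 0.842 = 2.802.
(Lower-tail contribution to power is negligible for δ > 0.)
δ = d·√n ⇒ d = δ/√n = 2.802/√319 = 0.1569.

d ≈ 0.157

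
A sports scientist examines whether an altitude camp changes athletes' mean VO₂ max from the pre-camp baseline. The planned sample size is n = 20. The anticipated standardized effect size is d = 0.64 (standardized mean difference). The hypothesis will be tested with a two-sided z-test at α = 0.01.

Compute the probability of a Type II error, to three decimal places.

β ≈ 0.387

Noncentrality parameter: δ = d·√n = 0.64 × √20 = 2.8622
Critical value for a two-sided test at α = 0.01: z_{α/2} = 2.576.
Power = Φ(δ − 2.576) + Φ(−δ − 2.576) = Φ(0.286) + Φ(-5.438) = 0.6127 + 0.0000 = 0.6127.
Type II error: β = 1 − power = 1 − 0.6127 = 0.3873.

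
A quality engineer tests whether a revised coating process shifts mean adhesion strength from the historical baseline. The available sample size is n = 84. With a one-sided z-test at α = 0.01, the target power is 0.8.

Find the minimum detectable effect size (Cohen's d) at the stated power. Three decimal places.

Need Φ(δ − 2.326) = 0.8, so δ = 2.326 + 0.842 = 3.168.
δ = d·√n ⇒ d = δ/√n = 3.168/√84 = 0.3457.

d ≈ 0.346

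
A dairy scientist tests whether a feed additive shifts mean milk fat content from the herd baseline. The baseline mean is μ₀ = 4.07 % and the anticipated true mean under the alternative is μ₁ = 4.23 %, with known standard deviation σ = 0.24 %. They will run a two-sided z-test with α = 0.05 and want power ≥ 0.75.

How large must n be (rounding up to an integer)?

n = 16

Standardized effect: d = |μ₁ − μ₀| / σ = |4.23 − 4.07| / 0.24 = 0.6667
For power 0.75 need Φ(δ − z_{0.025}) = 0.75, so δ = z_{0.025} + z_{0.25} = 1.960 + 0.674 = 2.634.
(Ignoring the negligible lower-tail rejection probability gives the usual closed-form inversion.)
δ = d·√n ⇒ n = (δ/d)² = (2.634 / 0.6667)² = 15.62.
Rounding up, n = 16.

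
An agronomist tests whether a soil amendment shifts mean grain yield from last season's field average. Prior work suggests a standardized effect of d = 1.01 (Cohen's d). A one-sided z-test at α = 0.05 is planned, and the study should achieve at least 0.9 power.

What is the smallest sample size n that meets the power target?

n = 9

For power 0.9 need Φ(δ − z_{0.05}) = 0.9, so δ = z_{0.05} + z_{0.10} = 1.645 + 1.282 = 2.926.
δ = d·√n ⇒ n = (δ/d)² = (2.926 / 1.01)² = 8.40.
Rounding up, n = 9.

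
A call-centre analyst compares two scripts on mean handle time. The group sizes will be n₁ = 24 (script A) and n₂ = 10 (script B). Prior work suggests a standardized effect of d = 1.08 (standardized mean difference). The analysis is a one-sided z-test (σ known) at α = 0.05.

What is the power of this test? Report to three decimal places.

Power ≈ 0.890

Noncentrality parameter: δ = d / √(1/n₁ + 1/n₂) = 1.08 / √(1/24 + 1/10) = 2.8694
Critical value for a one-sided test at α = 0.05: z_α = 1.645.
Power = Φ(δ − 1.645) = Φ(1.225) = 0.8896.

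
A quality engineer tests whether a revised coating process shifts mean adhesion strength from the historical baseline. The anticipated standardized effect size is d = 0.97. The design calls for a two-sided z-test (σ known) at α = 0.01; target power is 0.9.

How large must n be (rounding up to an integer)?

n = 16

For power 0.9 need Φ(δ − z_{0.005}) = 0.9, so δ = z_{0.005} + z_{0.10} = 2.576 + 1.282 = 3.857.
(For δ > 0 the lower-tail rejection region contributes negligibly to power, so the one-term inversion is standard.)
δ = d·√n ⇒ n = (δ/d)² = (3.857 / 0.97)² = 15.81.
Round up to the next whole unit.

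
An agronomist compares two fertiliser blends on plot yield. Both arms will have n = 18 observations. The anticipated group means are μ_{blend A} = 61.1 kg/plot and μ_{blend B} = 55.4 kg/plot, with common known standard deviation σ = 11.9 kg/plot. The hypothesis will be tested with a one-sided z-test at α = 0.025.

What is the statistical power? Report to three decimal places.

Power ≈ 0.300

Standardized effect: d = |μ_{blend A} − μ_{blend B}| / σ = |61.1 − 55.4| / 11.9 = 0.4790
Noncentrality parameter: δ = d·√(n/2) = 0.4790 × √(18/2) = 1.4370
One-sided α = 0.025 → critical value z_{0.025} = 1.960.
Power = P(Z > 1.960 − δ) = Φ(-0.523) = 0.3005.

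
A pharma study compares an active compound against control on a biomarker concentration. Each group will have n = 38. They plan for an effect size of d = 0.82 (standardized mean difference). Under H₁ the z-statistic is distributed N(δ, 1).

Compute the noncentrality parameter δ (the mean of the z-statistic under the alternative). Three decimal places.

δ ≈ 3.574

δ = d·√(n/2) = 0.82 × √(38/2) = 3.5743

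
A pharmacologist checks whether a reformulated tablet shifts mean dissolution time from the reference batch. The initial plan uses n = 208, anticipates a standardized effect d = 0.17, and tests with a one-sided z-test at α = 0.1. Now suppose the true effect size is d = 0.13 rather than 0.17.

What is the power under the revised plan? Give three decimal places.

Power ≈ 0.724

With d = 0.13: δ = d·√n = 0.13 × √208 = 1.8749. Critical value z_{0.1} = 1.282.
Revised power = P(Z > 1.282 − δ) = Φ(0.593) = 0.7235.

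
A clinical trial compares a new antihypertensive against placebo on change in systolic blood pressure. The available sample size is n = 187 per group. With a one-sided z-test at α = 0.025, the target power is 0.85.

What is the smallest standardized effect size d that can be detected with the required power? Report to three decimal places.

d ≈ 0.310

Required noncentrality: δ = z_{0.025} + z_{0.15} = 1.960 + 1.036 = 2.996.
δ = d·√(n/2) ⇒ d = δ/√(n/2) = 2.996/√(187/2) = 0.3099.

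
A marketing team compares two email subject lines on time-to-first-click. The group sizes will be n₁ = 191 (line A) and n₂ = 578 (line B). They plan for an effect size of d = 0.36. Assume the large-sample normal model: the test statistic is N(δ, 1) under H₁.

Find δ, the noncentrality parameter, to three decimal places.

δ ≈ 4.313

δ = d / √(1/n₁ + 1/n₂) = 0.36 / √(1/191 + 1/578) = 4.3134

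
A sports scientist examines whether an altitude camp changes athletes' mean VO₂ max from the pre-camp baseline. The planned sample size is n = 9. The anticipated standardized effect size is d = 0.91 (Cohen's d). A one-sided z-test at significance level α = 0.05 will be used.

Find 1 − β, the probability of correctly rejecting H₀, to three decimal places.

Power ≈ 0.861

Noncentrality parameter: δ = d·√n = 0.91 × √9 = 2.7300
Critical value for a one-sided test at α = 0.05: z_α = 1.645.
Power = Φ(δ − 1.645) = Φ(1.085) = 0.8611.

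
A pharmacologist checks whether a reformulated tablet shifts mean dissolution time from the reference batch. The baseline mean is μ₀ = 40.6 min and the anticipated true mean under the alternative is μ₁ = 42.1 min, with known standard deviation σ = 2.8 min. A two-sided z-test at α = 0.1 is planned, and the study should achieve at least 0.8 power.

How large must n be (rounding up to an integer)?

n = 22

Standardized effect: d = |μ₁ − μ₀| / σ = |42.1 − 40.6| / 2.8 = 0.5357
Set Φ(δ − 1.645) = 0.8; then δ − 1.645 = Φ⁻¹(0.8) = 0.842, giving δ = 2.486.
(The Φ(−δ − z_{α/2}) term is vanishingly small for δ > 0 and is dropped in the standard sample-size formula.)
δ = d·√n ⇒ n = (δ/d)² = (2.486 / 0.5357)² = 21.54.
Round up to the next whole unit.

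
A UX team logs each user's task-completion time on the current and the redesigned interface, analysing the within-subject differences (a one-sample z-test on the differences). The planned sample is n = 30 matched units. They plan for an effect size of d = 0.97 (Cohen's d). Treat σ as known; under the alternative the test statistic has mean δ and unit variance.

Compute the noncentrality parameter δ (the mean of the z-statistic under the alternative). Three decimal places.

δ ≈ 5.313

δ = d·√n = 0.97 × √30 = 5.3129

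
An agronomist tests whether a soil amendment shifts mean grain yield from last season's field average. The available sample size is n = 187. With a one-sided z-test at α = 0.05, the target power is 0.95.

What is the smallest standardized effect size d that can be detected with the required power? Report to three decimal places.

d ≈ 0.241

Required noncentrality: δ = z_{0.05} + z_{0.05} = 1.645 + 1.645 = 3.290.
δ = d·√n ⇒ d = δ/√n = 3.290/√187 = 0.2406.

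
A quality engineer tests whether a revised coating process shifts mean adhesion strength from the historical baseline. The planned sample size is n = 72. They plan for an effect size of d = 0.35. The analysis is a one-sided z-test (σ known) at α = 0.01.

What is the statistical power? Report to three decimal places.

Noncentrality parameter: δ = d·√n = 0.35 × √72 = 2.9698
Critical value for a one-sided test at α = 0.01: z_α = 2.326.
Power = Φ(δ − 2.326) = Φ(0.644) = 0.7401.

Power ≈ 0.740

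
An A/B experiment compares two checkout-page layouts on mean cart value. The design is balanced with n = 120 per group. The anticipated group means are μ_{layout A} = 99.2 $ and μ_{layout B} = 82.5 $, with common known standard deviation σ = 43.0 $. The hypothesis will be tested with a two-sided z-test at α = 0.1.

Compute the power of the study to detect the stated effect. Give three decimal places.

Power ≈ 0.914

Standardized effect: d = |μ_{layout A} − μ_{layout B}| / σ = |99.2 − 82.5| / 43.0 = 0.3884
Noncentrality parameter: δ = d·√(n/2) = 0.3884 × √(120/2) = 3.0083
Two-sided α = 0.1 → critical value z_{0.05} = 1.645.
Power = Φ(δ − 1.645) + Φ(−δ − 1.645) = Φ(1.363) + Φ(-4.653) = 0.9136 + 0.0000 = 0.9136.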